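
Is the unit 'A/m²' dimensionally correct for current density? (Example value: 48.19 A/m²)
Yes

current density has SI base units: A / m^2
A/m² reduces to the same SI base units, so it is a valid unit for current density.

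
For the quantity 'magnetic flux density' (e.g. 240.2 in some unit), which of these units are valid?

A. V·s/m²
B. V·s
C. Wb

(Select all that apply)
A

magnetic flux density has SI base units: kg / (A * s^2)

Checking each option against kg / (A * s^2):
  A. V·s/m²: ✓ matches
  B. V·s: ✗ does not match
  C. Wb: ✗ does not match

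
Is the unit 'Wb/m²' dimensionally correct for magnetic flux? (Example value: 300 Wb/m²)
No

magnetic flux has SI base units: kg * m^2 / (A * s^2)
Wb/m² does NOT reduce to kg * m^2 / (A * s^2); a valid unit for magnetic flux would be e.g. Wb.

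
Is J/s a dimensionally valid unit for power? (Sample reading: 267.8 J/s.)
Yes

power has SI base units: kg * m^2 / s^3
J/s reduces to the same SI base units, so it is a valid unit for power.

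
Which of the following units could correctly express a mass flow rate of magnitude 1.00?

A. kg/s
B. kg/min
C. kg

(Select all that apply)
A, B

mass flow rate has SI base units: kg / s

Checking each option against kg / s:
  A. kg/s: ✓ matches
  B. kg/min: ✓ matches
  C. kg: ✗ does not match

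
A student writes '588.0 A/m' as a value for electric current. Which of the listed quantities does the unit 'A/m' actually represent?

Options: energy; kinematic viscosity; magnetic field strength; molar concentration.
magnetic field strength

electric current should have units dimensionally equivalent to A (e.g. A).
The given unit 'A/m' reduces to A / m. Of the listed options, that is the dimensionality of magnetic field strength.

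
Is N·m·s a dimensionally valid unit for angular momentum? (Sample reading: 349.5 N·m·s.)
Yes

angular momentum has SI base units: kg * m^2 / s
N·m·s reduces to the same SI base units, so it is a valid unit for angular momentum.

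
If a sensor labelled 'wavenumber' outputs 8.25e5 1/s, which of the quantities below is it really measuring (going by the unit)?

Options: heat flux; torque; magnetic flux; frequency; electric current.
frequency

wavenumber should have units dimensionally equivalent to 1 / m (e.g. 1/m).
The given unit '1/s' reduces to 1 / s. Of the listed options, that is the dimensionality of frequency.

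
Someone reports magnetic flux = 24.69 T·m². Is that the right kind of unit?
Yes

magnetic flux has SI base units: kg * m^2 / (A * s^2)
T·m² reduces to the same SI base units, so it is a valid unit for magnetic flux.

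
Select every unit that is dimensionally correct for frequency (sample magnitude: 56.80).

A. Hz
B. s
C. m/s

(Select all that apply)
A

frequency has SI base units: 1 / s

Checking each option against 1 / s:
  A. Hz: ✓ matches
  B. s: ✗ does not match
  C. m/s: ✗ does not match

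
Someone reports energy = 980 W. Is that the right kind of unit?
No

energy has SI base units: kg * m^2 / s^2
W does NOT reduce to kg * m^2 / s^2; a valid unit for energy would be e.g. J.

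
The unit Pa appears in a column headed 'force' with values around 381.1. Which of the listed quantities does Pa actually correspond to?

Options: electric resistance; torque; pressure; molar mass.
pressure

force should have units dimensionally equivalent to kg * m / s^2 (e.g. N).
The given unit 'Pa' reduces to kg / (m * s^2). Of the listed options, that is the dimensionality of pressure.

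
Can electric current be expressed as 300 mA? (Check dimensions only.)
Yes

electric current has SI base units: A
mA reduces to the same SI base units, so it is a valid unit for electric current.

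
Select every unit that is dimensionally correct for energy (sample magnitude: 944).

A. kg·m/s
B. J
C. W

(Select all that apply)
B

energy has SI base units: kg * m^2 / s^2

Checking each option against kg * m^2 / s^2:
  A. kg·m/s: ✗ does not match
  B. J: ✓ matches
  C. W: ✗ does not match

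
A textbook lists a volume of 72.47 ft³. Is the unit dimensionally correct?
Yes

volume has SI base units: m^3
ft³ reduces to the same SI base units, so it is a valid unit for volume.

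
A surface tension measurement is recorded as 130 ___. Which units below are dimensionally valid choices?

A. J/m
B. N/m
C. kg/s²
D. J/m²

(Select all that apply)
B, C, D

surface tension has SI base units: kg / s^2

Checking each option against kg / s^2:
  A. J/m: ✗ does not match
  B. N/m: ✓ matches
  C. kg/s²: ✓ matches
  D. J/m²: ✓ matches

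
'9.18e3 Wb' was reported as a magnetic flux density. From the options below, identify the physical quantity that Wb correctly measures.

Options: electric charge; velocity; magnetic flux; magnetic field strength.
magnetic flux

magnetic flux density should have units dimensionally equivalent to kg / (A * s^2) (e.g. T).
The given unit 'Wb' reduces to kg * m^2 / (A * s^2). Of the listed options, that is the dimensionality of magnetic flux.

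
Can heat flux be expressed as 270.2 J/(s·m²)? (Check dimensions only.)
Yes

heat flux has SI base units: kg / s^3
J/(s·m²) reduces to the same SI base units, so it is a valid unit for heat flux.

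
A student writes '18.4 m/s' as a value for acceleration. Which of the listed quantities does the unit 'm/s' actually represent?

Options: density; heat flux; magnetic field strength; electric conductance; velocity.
velocity

acceleration should have units dimensionally equivalent to m / s^2 (e.g. m/s²).
The given unit 'm/s' reduces to m / s. Of the listed options, that is the dimensionality of velocity.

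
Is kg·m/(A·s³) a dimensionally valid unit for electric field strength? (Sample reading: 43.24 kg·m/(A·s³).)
Yes

electric field strength has SI base units: kg * m / (A * s^3)
kg·m/(A·s³) reduces to the same SI base units, so it is a valid unit for electric field strength.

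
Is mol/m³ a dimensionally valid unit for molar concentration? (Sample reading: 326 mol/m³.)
Yes

molar concentration has SI base units: mol / m^3
mol/m³ reduces to the same SI base units, so it is a valid unit for molar concentration.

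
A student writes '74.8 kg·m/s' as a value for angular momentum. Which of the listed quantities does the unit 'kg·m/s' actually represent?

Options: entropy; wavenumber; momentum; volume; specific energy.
momentum

angular momentum should have units dimensionally equivalent to kg * m^2 / s (e.g. kg·m²/s).
The given unit 'kg·m/s' reduces to kg * m / s. Of the listed options, that is the dimensionality of momentum.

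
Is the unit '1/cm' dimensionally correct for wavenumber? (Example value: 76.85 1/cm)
Yes

wavenumber has SI base units: 1 / m
1/cm reduces to the same SI base units, so it is a valid unit for wavenumber.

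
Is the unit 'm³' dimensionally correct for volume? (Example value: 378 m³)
Yes

volume has SI base units: m^3
m³ reduces to the same SI base units, so it is a valid unit for volume.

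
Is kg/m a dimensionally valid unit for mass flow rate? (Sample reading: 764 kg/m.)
No

mass flow rate has SI base units: kg / s
kg/m does NOT reduce to kg / s; a valid unit for mass flow rate would be e.g. kg/s.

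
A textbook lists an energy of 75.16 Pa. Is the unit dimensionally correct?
No

energy has SI base units: kg * m^2 / s^2
Pa does NOT reduce to kg * m^2 / s^2; a valid unit for energy would be e.g. J.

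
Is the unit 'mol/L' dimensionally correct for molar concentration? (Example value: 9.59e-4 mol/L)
Yes

molar concentration has SI base units: mol / m^3
mol/L reduces to the same SI base units, so it is a valid unit for molar concentration.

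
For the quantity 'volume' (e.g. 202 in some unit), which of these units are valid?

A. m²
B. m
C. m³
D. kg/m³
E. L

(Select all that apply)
C, E

volume has SI base units: m^3

Checking each option against m^3:
  A. m²: ✗ does not match
  B. m: ✗ does not match
  C. m³: ✓ matches
  D. kg/m³: ✗ does not match
  E. L: ✓ matches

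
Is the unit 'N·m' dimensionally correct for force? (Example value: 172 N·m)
No

force has SI base units: kg * m / s^2
N·m does NOT reduce to kg * m / s^2; a valid unit for force would be e.g. N.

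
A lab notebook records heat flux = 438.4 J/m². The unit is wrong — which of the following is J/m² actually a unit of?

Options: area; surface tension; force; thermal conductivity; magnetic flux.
surface tension

heat flux should have units dimensionally equivalent to kg / s^3 (e.g. W/m²).
The given unit 'J/m²' reduces to kg / s^2. Of the listed options, that is the dimensionality of surface tension.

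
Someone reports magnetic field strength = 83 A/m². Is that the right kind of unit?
No

magnetic field strength has SI base units: A / m
A/m² does NOT reduce to A / m; a valid unit for magnetic field strength would be e.g. A/m.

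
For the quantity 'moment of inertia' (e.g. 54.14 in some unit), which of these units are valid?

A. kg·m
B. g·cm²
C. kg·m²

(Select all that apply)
B, C

moment of inertia has SI base units: kg * m^2

Checking each option against kg * m^2:
  A. kg·m: ✗ does not match
  B. g·cm²: ✓ matches
  C. kg·m²: ✓ matches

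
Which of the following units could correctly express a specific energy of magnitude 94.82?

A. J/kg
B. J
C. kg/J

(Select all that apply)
A

specific energy has SI base units: m^2 / s^2

Checking each option against m^2 / s^2:
  A. J/kg: ✓ matches
  B. J: ✗ does not match
  C. kg/J: ✗ does not match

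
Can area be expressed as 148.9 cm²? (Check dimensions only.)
Yes

area has SI base units: m^2
cm² reduces to the same SI base units, so it is a valid unit for area.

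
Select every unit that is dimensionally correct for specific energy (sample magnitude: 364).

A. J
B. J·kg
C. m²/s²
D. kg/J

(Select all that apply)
C

specific energy has SI base units: m^2 / s^2

Checking each option against m^2 / s^2:
  A. J: ✗ does not match
  B. J·kg: ✗ does not match
  C. m²/s²: ✓ matches
  D. kg/J: ✗ does not match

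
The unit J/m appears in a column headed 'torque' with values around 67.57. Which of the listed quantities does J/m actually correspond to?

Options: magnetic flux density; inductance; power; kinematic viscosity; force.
force

torque should have units dimensionally equivalent to kg * m^2 / s^2 (e.g. N·m).
The given unit 'J/m' reduces to kg * m / s^2. Of the listed options, that is the dimensionality of force.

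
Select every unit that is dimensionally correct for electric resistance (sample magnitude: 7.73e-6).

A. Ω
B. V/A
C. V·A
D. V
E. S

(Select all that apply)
A, B

electric resistance has SI base units: kg * m^2 / (A^2 * s^3)

Checking each option against kg * m^2 / (A^2 * s^3):
  A. Ω: ✓ matches
  B. V/A: ✓ matches
  C. V·A: ✗ does not match
  D. V: ✗ does not match
  E. S: ✗ does not match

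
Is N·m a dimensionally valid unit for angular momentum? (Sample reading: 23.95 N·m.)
No

angular momentum has SI base units: kg * m^2 / s
N·m does NOT reduce to kg * m^2 / s; a valid unit for angular momentum would be e.g. kg·m²/s.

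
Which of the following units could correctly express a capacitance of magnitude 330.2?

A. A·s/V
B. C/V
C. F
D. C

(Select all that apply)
A, B, C

capacitance has SI base units: A^2 * s^4 / (kg * m^2)

Checking each option against A^2 * s^4 / (kg * m^2):
  A. A·s/V: ✓ matches
  B. C/V: ✓ matches
  C. F: ✓ matches
  D. C: ✗ does not match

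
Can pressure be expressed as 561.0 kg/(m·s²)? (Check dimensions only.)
Yes

pressure has SI base units: kg / (m * s^2)
kg/(m·s²) reduces to the same SI base units, so it is a valid unit for pressure.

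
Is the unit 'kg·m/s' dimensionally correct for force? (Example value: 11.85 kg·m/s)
No

force has SI base units: kg * m / s^2
kg·m/s does NOT reduce to kg * m / s^2; a valid unit for force would be e.g. N.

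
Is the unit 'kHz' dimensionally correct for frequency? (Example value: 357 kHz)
Yes

frequency has SI base units: 1 / s
kHz reduces to the same SI base units, so it is a valid unit for frequency.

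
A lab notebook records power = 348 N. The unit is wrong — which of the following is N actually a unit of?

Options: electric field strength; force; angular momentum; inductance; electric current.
force

power should have units dimensionally equivalent to kg * m^2 / s^3 (e.g. W).
The given unit 'N' reduces to kg * m / s^2. Of the listed options, that is the dimensionality of force.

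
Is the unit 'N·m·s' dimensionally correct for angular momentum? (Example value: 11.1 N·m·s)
Yes

angular momentum has SI base units: kg * m^2 / s
N·m·s reduces to the same SI base units, so it is a valid unit for angular momentum.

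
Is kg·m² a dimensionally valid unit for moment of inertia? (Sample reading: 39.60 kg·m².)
Yes

moment of inertia has SI base units: kg * m^2
kg·m² reduces to the same SI base units, so it is a valid unit for moment of inertia.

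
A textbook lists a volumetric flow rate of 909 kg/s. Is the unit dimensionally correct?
No

volumetric flow rate has SI base units: m^3 / s
kg/s does NOT reduce to m^3 / s; a valid unit for volumetric flow rate would be e.g. m³/s.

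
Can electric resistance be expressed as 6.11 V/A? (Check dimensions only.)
Yes

electric resistance has SI base units: kg * m^2 / (A^2 * s^3)
V/A reduces to the same SI base units, so it is a valid unit for electric resistance.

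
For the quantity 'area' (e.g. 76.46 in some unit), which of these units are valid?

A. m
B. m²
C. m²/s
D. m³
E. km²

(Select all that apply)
B, E

area has SI base units: m^2

Checking each option against m^2:
  A. m: ✗ does not match
  B. m²: ✓ matches
  C. m²/s: ✗ does not match
  D. m³: ✗ does not match
  E. km²: ✓ matches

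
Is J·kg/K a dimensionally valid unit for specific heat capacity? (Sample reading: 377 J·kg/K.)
No

specific heat capacity has SI base units: m^2 / (s^2 * K)
J·kg/K does NOT reduce to m^2 / (s^2 * K); a valid unit for specific heat capacity would be e.g. J/(kg·K).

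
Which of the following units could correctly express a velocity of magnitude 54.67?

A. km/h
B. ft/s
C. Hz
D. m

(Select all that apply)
A, B

velocity has SI base units: m / s

Checking each option against m / s:
  A. km/h: ✓ matches
  B. ft/s: ✓ matches
  C. Hz: ✗ does not match
  D. m: ✗ does not match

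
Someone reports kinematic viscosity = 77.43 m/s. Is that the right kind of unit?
No

kinematic viscosity has SI base units: m^2 / s
m/s does NOT reduce to m^2 / s; a valid unit for kinematic viscosity would be e.g. m²/s.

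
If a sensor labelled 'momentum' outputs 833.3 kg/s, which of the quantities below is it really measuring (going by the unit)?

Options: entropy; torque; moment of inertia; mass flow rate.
mass flow rate

momentum should have units dimensionally equivalent to kg * m / s (e.g. kg·m/s).
The given unit 'kg/s' reduces to kg / s. Of the listed options, that is the dimensionality of mass flow rate.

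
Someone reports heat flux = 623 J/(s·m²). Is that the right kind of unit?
Yes

heat flux has SI base units: kg / s^3
J/(s·m²) reduces to the same SI base units, so it is a valid unit for heat flux.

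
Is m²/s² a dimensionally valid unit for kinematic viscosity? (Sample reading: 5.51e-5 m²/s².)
No

kinematic viscosity has SI base units: m^2 / s
m²/s² does NOT reduce to m^2 / s; a valid unit for kinematic viscosity would be e.g. m²/s.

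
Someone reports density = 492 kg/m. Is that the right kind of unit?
No

density has SI base units: kg / m^3
kg/m does NOT reduce to kg / m^3; a valid unit for density would be e.g. kg/m³.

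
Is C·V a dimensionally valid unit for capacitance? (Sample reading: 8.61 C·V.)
No

capacitance has SI base units: A^2 * s^4 / (kg * m^2)
C·V does NOT reduce to A^2 * s^4 / (kg * m^2); a valid unit for capacitance would be e.g. F.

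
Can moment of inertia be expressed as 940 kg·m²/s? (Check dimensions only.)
No

moment of inertia has SI base units: kg * m^2
kg·m²/s does NOT reduce to kg * m^2; a valid unit for moment of inertia would be e.g. kg·m².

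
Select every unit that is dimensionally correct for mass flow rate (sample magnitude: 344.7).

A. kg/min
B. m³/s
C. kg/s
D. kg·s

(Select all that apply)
A, C

mass flow rate has SI base units: kg / s

Checking each option against kg / s:
  A. kg/min: ✓ matches
  B. m³/s: ✗ does not match
  C. kg/s: ✓ matches
  D. kg·s: ✗ does not match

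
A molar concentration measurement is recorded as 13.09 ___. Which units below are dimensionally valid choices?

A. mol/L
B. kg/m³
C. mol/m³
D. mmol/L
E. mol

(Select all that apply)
A, C, D

molar concentration has SI base units: mol / m^3

Checking each option against mol / m^3:
  A. mol/L: ✓ matches
  B. kg/m³: ✗ does not match
  C. mol/m³: ✓ matches
  D. mmol/L: ✓ matches
  E. mol: ✗ does not match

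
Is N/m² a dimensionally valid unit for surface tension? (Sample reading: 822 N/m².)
No

surface tension has SI base units: kg / s^2
N/m² does NOT reduce to kg / s^2; a valid unit for surface tension would be e.g. N/m.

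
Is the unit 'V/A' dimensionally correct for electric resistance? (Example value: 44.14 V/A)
Yes

electric resistance has SI base units: kg * m^2 / (A^2 * s^3)
V/A reduces to the same SI base units, so it is a valid unit for electric resistance.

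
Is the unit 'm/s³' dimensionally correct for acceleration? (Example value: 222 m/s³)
No

acceleration has SI base units: m / s^2
m/s³ does NOT reduce to m / s^2; a valid unit for acceleration would be e.g. m/s².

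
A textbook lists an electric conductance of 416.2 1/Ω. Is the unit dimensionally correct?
Yes

electric conductance has SI base units: A^2 * s^3 / (kg * m^2)
1/Ω reduces to the same SI base units, so it is a valid unit for electric conductance.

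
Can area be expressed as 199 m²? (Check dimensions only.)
Yes

area has SI base units: m^2
m² reduces to the same SI base units, so it is a valid unit for area.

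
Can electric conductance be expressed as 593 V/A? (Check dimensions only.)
No

electric conductance has SI base units: A^2 * s^3 / (kg * m^2)
V/A does NOT reduce to A^2 * s^3 / (kg * m^2); a valid unit for electric conductance would be e.g. S.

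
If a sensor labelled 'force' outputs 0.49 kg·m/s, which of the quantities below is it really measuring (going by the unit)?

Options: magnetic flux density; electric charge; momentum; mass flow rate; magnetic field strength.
momentum

force should have units dimensionally equivalent to kg * m / s^2 (e.g. N).
The given unit 'kg·m/s' reduces to kg * m / s. Of the listed options, that is the dimensionality of momentum.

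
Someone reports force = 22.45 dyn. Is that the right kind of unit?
Yes

force has SI base units: kg * m / s^2
dyn reduces to the same SI base units, so it is a valid unit for force.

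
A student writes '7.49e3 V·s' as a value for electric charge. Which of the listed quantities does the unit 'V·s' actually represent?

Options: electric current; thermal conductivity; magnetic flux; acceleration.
magnetic flux

electric charge should have units dimensionally equivalent to A * s (e.g. C).
The given unit 'V·s' reduces to kg * m^2 / (A * s^2). Of the listed options, that is the dimensionality of magnetic flux.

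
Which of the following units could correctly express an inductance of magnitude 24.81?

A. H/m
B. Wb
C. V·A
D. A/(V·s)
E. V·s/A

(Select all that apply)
E

inductance has SI base units: kg * m^2 / (A^2 * s^2)

Checking each option against kg * m^2 / (A^2 * s^2):
  A. H/m: ✗ does not match
  B. Wb: ✗ does not match
  C. V·A: ✗ does not match
  D. A/(V·s): ✗ does not match
  E. V·s/A: ✓ matches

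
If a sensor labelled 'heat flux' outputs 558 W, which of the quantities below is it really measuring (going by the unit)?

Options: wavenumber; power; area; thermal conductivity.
power

heat flux should have units dimensionally equivalent to kg / s^3 (e.g. W/m²).
The given unit 'W' reduces to kg * m^2 / s^3. Of the listed options, that is the dimensionality of power.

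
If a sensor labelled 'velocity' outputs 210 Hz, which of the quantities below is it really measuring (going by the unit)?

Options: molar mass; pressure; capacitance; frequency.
frequency

velocity should have units dimensionally equivalent to m / s (e.g. m/s).
The given unit 'Hz' reduces to 1 / s. Of the listed options, that is the dimensionality of frequency.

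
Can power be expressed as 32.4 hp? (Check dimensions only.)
Yes

power has SI base units: kg * m^2 / s^3
hp reduces to the same SI base units, so it is a valid unit for power.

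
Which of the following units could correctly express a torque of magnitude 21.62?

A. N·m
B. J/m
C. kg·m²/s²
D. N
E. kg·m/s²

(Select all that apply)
A, C

torque has SI base units: kg * m^2 / s^2

Checking each option against kg * m^2 / s^2:
  A. N·m: ✓ matches
  B. J/m: ✗ does not match
  C. kg·m²/s²: ✓ matches
  D. N: ✗ does not match
  E. kg·m/s²: ✗ does not match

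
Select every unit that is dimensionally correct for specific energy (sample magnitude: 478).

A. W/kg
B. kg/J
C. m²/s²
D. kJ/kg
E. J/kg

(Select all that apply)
C, D, E

specific energy has SI base units: m^2 / s^2

Checking each option against m^2 / s^2:
  A. W/kg: ✗ does not match
  B. kg/J: ✗ does not match
  C. m²/s²: ✓ matches
  D. kJ/kg: ✓ matches
  E. J/kg: ✓ matches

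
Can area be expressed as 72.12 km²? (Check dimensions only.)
Yes

area has SI base units: m^2
km² reduces to the same SI base units, so it is a valid unit for area.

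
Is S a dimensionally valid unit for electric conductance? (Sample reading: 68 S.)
Yes

electric conductance has SI base units: A^2 * s^3 / (kg * m^2)
S reduces to the same SI base units, so it is a valid unit for electric conductance.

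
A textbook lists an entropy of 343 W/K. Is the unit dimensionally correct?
No

entropy has SI base units: kg * m^2 / (s^2 * K)
W/K does NOT reduce to kg * m^2 / (s^2 * K); a valid unit for entropy would be e.g. J/K.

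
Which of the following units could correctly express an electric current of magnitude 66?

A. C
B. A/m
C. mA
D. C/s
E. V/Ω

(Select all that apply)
C, D, E

electric current has SI base units: A

Checking each option against A:
  A. C: ✗ does not match
  B. A/m: ✗ does not match
  C. mA: ✓ matches
  D. C/s: ✓ matches
  E. V/Ω: ✓ matches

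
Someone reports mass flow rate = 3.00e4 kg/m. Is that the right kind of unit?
No

mass flow rate has SI base units: kg / s
kg/m does NOT reduce to kg / s; a valid unit for mass flow rate would be e.g. kg/s.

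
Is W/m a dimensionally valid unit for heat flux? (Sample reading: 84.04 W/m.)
No

heat flux has SI base units: kg / s^3
W/m does NOT reduce to kg / s^3; a valid unit for heat flux would be e.g. W/m².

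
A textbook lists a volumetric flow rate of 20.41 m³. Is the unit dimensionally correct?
No

volumetric flow rate has SI base units: m^3 / s
m³ does NOT reduce to m^3 / s; a valid unit for volumetric flow rate would be e.g. m³/s.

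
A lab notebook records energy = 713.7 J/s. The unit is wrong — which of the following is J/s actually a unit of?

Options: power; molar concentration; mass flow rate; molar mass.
power

energy should have units dimensionally equivalent to kg * m^2 / s^2 (e.g. J).
The given unit 'J/s' reduces to kg * m^2 / s^3. Of the listed options, that is the dimensionality of power.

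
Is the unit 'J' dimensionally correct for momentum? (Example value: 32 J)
No

momentum has SI base units: kg * m / s
J does NOT reduce to kg * m / s; a valid unit for momentum would be e.g. kg·m/s.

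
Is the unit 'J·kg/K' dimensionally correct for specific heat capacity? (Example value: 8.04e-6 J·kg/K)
No

specific heat capacity has SI base units: m^2 / (s^2 * K)
J·kg/K does NOT reduce to m^2 / (s^2 * K); a valid unit for specific heat capacity would be e.g. J/(kg·K).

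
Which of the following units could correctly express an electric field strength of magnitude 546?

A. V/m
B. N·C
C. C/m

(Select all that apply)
A

electric field strength has SI base units: kg * m / (A * s^3)

Checking each option against kg * m / (A * s^3):
  A. V/m: ✓ matches
  B. N·C: ✗ does not match
  C. C/m: ✗ does not match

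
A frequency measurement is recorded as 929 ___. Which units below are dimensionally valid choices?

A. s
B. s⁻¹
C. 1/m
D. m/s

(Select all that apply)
B

frequency has SI base units: 1 / s

Checking each option against 1 / s:
  A. s: ✗ does not match
  B. s⁻¹: ✓ matches
  C. 1/m: ✗ does not match
  D. m/s: ✗ does not match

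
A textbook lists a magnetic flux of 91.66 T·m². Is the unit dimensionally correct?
Yes

magnetic flux has SI base units: kg * m^2 / (A * s^2)
T·m² reduces to the same SI base units, so it is a valid unit for magnetic flux.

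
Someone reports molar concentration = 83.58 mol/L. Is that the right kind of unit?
Yes

molar concentration has SI base units: mol / m^3
mol/L reduces to the same SI base units, so it is a valid unit for molar concentration.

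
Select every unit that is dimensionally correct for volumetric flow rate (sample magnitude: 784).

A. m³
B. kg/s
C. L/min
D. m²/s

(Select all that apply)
C

volumetric flow rate has SI base units: m^3 / s

Checking each option against m^3 / s:
  A. m³: ✗ does not match
  B. kg/s: ✗ does not match
  C. L/min: ✓ matches
  D. m²/s: ✗ does not match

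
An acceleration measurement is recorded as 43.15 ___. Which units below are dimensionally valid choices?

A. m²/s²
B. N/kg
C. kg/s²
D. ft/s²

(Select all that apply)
B, D

acceleration has SI base units: m / s^2

Checking each option against m / s^2:
  A. m²/s²: ✗ does not match
  B. N/kg: ✓ matches
  C. kg/s²: ✗ does not match
  D. ft/s²: ✓ matches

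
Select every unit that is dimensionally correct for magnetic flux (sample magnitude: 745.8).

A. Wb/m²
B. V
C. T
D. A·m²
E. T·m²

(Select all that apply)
E

magnetic flux has SI base units: kg * m^2 / (A * s^2)

Checking each option against kg * m^2 / (A * s^2):
  A. Wb/m²: ✗ does not match
  B. V: ✗ does not match
  C. T: ✗ does not match
  D. A·m²: ✗ does not match
  E. T·m²: ✓ matches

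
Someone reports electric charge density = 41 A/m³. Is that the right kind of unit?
No

electric charge density has SI base units: A * s / m^3
A/m³ does NOT reduce to A * s / m^3; a valid unit for electric charge density would be e.g. C/m³.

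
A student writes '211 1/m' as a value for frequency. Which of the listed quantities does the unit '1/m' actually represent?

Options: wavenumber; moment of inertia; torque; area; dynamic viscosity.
wavenumber

frequency should have units dimensionally equivalent to 1 / s (e.g. Hz).
The given unit '1/m' reduces to 1 / m. Of the listed options, that is the dimensionality of wavenumber.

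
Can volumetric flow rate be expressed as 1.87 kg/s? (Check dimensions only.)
No

volumetric flow rate has SI base units: m^3 / s
kg/s does NOT reduce to m^3 / s; a valid unit for volumetric flow rate would be e.g. m³/s.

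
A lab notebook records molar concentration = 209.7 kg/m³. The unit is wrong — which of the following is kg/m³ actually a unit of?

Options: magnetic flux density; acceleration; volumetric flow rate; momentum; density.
density

molar concentration should have units dimensionally equivalent to mol / m^3 (e.g. mol/m³).
The given unit 'kg/m³' reduces to kg / m^3. Of the listed options, that is the dimensionality of density.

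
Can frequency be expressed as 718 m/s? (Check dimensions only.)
No

frequency has SI base units: 1 / s
m/s does NOT reduce to 1 / s; a valid unit for frequency would be e.g. Hz.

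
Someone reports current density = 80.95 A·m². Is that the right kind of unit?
No

current density has SI base units: A / m^2
A·m² does NOT reduce to A / m^2; a valid unit for current density would be e.g. A/m².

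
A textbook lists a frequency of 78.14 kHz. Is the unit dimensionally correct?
Yes

frequency has SI base units: 1 / s
kHz reduces to the same SI base units, so it is a valid unit for frequency.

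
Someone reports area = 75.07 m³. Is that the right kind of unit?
No

area has SI base units: m^2
m³ does NOT reduce to m^2; a valid unit for area would be e.g. m².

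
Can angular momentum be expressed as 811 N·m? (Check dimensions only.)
No

angular momentum has SI base units: kg * m^2 / s
N·m does NOT reduce to kg * m^2 / s; a valid unit for angular momentum would be e.g. kg·m²/s.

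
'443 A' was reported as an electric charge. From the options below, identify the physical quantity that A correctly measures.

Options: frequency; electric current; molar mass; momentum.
electric current

electric charge should have units dimensionally equivalent to A * s (e.g. C).
The given unit 'A' reduces to A. Of the listed options, that is the dimensionality of electric current.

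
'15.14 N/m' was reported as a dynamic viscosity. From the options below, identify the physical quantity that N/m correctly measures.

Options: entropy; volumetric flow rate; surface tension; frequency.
surface tension

dynamic viscosity should have units dimensionally equivalent to kg / (m * s) (e.g. Pa·s).
The given unit 'N/m' reduces to kg / s^2. Of the listed options, that is the dimensionality of surface tension.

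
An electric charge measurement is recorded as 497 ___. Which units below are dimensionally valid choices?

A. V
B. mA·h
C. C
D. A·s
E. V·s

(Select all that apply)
B, C, D

electric charge has SI base units: A * s

Checking each option against A * s:
  A. V: ✗ does not match
  B. mA·h: ✓ matches
  C. C: ✓ matches
  D. A·s: ✓ matches
  E. V·s: ✗ does not match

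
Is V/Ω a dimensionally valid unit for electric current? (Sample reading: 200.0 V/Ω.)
Yes

electric current has SI base units: A
V/Ω reduces to the same SI base units, so it is a valid unit for electric current.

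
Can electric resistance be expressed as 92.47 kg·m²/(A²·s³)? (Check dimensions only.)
Yes

electric resistance has SI base units: kg * m^2 / (A^2 * s^3)
kg·m²/(A²·s³) reduces to the same SI base units, so it is a valid unit for electric resistance.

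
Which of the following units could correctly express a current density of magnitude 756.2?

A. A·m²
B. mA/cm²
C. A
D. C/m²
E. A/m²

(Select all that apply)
B, E

current density has SI base units: A / m^2

Checking each option against A / m^2:
  A. A·m²: ✗ does not match
  B. mA/cm²: ✓ matches
  C. A: ✗ does not match
  D. C/m²: ✗ does not match
  E. A/m²: ✓ matches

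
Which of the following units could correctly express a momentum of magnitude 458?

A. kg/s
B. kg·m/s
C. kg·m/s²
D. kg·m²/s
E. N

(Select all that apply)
B

momentum has SI base units: kg * m / s

Checking each option against kg * m / s:
  A. kg/s: ✗ does not match
  B. kg·m/s: ✓ matches
  C. kg·m/s²: ✗ does not match
  D. kg·m²/s: ✗ does not match
  E. N: ✗ does not match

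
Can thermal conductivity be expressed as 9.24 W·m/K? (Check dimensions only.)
No

thermal conductivity has SI base units: kg * m / (s^3 * K)
W·m/K does NOT reduce to kg * m / (s^3 * K); a valid unit for thermal conductivity would be e.g. W/(m·K).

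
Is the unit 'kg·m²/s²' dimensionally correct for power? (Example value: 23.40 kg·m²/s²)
No

power has SI base units: kg * m^2 / s^3
kg·m²/s² does NOT reduce to kg * m^2 / s^3; a valid unit for power would be e.g. W.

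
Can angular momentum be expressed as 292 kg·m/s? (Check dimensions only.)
No

angular momentum has SI base units: kg * m^2 / s
kg·m/s does NOT reduce to kg * m^2 / s; a valid unit for angular momentum would be e.g. kg·m²/s.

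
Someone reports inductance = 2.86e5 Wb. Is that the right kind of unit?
No

inductance has SI base units: kg * m^2 / (A^2 * s^2)
Wb does NOT reduce to kg * m^2 / (A^2 * s^2); a valid unit for inductance would be e.g. H.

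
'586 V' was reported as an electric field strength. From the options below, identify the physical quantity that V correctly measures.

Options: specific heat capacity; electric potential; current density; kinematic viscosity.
electric potential

electric field strength should have units dimensionally equivalent to kg * m / (A * s^3) (e.g. V/m).
The given unit 'V' reduces to kg * m^2 / (A * s^3). Of the listed options, that is the dimensionality of electric potential.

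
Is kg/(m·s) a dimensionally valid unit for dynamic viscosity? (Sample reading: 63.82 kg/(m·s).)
Yes

dynamic viscosity has SI base units: kg / (m * s)
kg/(m·s) reduces to the same SI base units, so it is a valid unit for dynamic viscosity.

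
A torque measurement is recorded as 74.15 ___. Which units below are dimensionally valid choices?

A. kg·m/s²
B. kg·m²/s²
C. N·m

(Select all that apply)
B, C

torque has SI base units: kg * m^2 / s^2

Checking each option against kg * m^2 / s^2:
  A. kg·m/s²: ✗ does not match
  B. kg·m²/s²: ✓ matches
  C. N·m: ✓ matches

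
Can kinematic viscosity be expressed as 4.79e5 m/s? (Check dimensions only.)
No

kinematic viscosity has SI base units: m^2 / s
m/s does NOT reduce to m^2 / s; a valid unit for kinematic viscosity would be e.g. m²/s.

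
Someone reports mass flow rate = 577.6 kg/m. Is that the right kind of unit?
No

mass flow rate has SI base units: kg / s
kg/m does NOT reduce to kg / s; a valid unit for mass flow rate would be e.g. kg/s.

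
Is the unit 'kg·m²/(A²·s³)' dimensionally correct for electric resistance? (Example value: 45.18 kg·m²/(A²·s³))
Yes

electric resistance has SI base units: kg * m^2 / (A^2 * s^3)
kg·m²/(A²·s³) reduces to the same SI base units, so it is a valid unit for electric resistance.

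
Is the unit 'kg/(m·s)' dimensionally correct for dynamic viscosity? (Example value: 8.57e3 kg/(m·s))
Yes

dynamic viscosity has SI base units: kg / (m * s)
kg/(m·s) reduces to the same SI base units, so it is a valid unit for dynamic viscosity.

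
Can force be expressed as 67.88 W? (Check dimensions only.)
No

force has SI base units: kg * m / s^2
W does NOT reduce to kg * m / s^2; a valid unit for force would be e.g. N.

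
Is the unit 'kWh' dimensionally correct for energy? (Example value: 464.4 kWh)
Yes

energy has SI base units: kg * m^2 / s^2
kWh reduces to the same SI base units, so it is a valid unit for energy.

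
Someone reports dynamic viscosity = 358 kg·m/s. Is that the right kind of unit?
No

dynamic viscosity has SI base units: kg / (m * s)
kg·m/s does NOT reduce to kg / (m * s); a valid unit for dynamic viscosity would be e.g. Pa·s.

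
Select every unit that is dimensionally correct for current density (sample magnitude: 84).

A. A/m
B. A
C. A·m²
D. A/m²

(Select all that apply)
D

current density has SI base units: A / m^2

Checking each option against A / m^2:
  A. A/m: ✗ does not match
  B. A: ✗ does not match
  C. A·m²: ✗ does not match
  D. A/m²: ✓ matches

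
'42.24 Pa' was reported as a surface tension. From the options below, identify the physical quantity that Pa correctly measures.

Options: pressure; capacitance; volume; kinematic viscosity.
pressure

surface tension should have units dimensionally equivalent to kg / s^2 (e.g. N/m).
The given unit 'Pa' reduces to kg / (m * s^2). Of the listed options, that is the dimensionality of pressure.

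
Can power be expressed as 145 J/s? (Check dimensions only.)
Yes

power has SI base units: kg * m^2 / s^3
J/s reduces to the same SI base units, so it is a valid unit for power.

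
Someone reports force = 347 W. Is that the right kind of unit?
No

force has SI base units: kg * m / s^2
W does NOT reduce to kg * m / s^2; a valid unit for force would be e.g. N.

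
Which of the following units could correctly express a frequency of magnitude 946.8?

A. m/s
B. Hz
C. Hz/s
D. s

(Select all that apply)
B

frequency has SI base units: 1 / s

Checking each option against 1 / s:
  A. m/s: ✗ does not match
  B. Hz: ✓ matches
  C. Hz/s: ✗ does not match
  D. s: ✗ does not match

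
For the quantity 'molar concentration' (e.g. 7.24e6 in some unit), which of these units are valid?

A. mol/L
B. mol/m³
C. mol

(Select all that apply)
A, B

molar concentration has SI base units: mol / m^3

Checking each option against mol / m^3:
  A. mol/L: ✓ matches
  B. mol/m³: ✓ matches
  C. mol: ✗ does not match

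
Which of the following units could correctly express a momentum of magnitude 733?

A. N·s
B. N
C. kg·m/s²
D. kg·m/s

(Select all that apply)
A, D

momentum has SI base units: kg * m / s

Checking each option against kg * m / s:
  A. N·s: ✓ matches
  B. N: ✗ does not match
  C. kg·m/s²: ✗ does not match
  D. kg·m/s: ✓ matches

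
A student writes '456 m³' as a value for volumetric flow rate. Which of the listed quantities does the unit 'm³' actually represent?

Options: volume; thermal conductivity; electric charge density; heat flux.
volume

volumetric flow rate should have units dimensionally equivalent to m^3 / s (e.g. m³/s).
The given unit 'm³' reduces to m^3. Of the listed options, that is the dimensionality of volume.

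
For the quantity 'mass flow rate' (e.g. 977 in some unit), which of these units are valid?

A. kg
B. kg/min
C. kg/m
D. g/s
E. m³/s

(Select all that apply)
B, D

mass flow rate has SI base units: kg / s

Checking each option against kg / s:
  A. kg: ✗ does not match
  B. kg/min: ✓ matches
  C. kg/m: ✗ does not match
  D. g/s: ✓ matches
  E. m³/s: ✗ does not match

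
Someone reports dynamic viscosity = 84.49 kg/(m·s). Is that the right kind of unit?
Yes

dynamic viscosity has SI base units: kg / (m * s)
kg/(m·s) reduces to the same SI base units, so it is a valid unit for dynamic viscosity.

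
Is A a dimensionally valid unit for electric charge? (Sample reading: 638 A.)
No

electric charge has SI base units: A * s
A does NOT reduce to A * s; a valid unit for electric charge would be e.g. C.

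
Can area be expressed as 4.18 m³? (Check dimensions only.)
No

area has SI base units: m^2
m³ does NOT reduce to m^2; a valid unit for area would be e.g. m².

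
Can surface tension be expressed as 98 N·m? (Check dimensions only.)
No

surface tension has SI base units: kg / s^2
N·m does NOT reduce to kg / s^2; a valid unit for surface tension would be e.g. N/m.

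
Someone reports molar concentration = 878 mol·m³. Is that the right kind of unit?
No

molar concentration has SI base units: mol / m^3
mol·m³ does NOT reduce to mol / m^3; a valid unit for molar concentration would be e.g. mol/m³.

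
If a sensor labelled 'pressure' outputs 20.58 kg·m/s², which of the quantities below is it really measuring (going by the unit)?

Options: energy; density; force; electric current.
force

pressure should have units dimensionally equivalent to kg / (m * s^2) (e.g. Pa).
The given unit 'kg·m/s²' reduces to kg * m / s^2. Of the listed options, that is the dimensionality of force.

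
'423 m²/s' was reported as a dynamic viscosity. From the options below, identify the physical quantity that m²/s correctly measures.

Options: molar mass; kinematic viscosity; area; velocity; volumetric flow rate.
kinematic viscosity

dynamic viscosity should have units dimensionally equivalent to kg / (m * s) (e.g. Pa·s).
The given unit 'm²/s' reduces to m^2 / s. Of the listed options, that is the dimensionality of kinematic viscosity.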